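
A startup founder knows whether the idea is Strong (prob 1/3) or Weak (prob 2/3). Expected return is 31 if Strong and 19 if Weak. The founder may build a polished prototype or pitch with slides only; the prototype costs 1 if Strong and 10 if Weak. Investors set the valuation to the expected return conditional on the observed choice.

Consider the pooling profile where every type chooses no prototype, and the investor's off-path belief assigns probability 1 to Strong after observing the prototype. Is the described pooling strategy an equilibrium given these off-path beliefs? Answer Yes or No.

On path, the investor holds the prior and pays 1/3·31 + 2/3·19 = 23. Off path (the prototype), believing Strong, it pays 31.
Strong: no prototype nets 23; the prototype nets 31 − 1 = 30. Strong would deviate.
Weak: no prototype nets 23; the prototype nets 31 − 10 = 21. Weak stays.
A type deviates, so pooling fails.

No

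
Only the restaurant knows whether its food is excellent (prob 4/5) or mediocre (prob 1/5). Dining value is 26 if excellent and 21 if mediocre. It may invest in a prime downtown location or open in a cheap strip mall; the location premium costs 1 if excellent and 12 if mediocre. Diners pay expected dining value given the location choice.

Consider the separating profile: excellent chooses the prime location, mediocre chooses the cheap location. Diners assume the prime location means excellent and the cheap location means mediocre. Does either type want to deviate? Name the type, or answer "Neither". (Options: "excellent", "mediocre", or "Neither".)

The prime location pays 26; the cheap location pays 21.
excellent: assigned the prime location, nets 26 − 1 = 25; deviating to the cheap location nets 21.
mediocre: assigned the cheap location, nets 21; deviating to the prime location nets 26 − 12 = 14.
Both types strictly prefer their assigned action; no profitable deviation.

Neither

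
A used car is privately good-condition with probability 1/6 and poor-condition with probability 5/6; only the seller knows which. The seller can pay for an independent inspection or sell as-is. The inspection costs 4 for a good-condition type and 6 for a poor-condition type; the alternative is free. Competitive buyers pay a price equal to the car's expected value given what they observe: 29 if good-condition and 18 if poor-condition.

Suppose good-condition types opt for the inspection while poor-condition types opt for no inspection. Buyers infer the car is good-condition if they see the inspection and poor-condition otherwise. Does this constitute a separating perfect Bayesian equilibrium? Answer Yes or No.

Under these beliefs, the inspection earns price 29 and no inspection earns price 18.
good-condition: the inspection nets 29 − 4 = 25; no inspection nets 18. good-condition prefers the inspection.
poor-condition: the inspection nets 29 − 6 = 23; no inspection nets 18. poor-condition would deviate to the inspection.
poor-condition has a profitable deviation, so the profile is not an equilibrium.

No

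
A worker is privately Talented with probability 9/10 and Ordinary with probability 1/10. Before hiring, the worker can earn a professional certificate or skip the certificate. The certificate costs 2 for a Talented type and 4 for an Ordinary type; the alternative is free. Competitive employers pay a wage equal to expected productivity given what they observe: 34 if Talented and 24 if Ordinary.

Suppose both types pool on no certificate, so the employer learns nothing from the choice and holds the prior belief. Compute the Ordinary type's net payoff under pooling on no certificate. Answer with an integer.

33

Pooled wage = 9/10·34 + 1/10·24 = 33.
Ordinary pays no cost for no certificate, so net payoff = 33.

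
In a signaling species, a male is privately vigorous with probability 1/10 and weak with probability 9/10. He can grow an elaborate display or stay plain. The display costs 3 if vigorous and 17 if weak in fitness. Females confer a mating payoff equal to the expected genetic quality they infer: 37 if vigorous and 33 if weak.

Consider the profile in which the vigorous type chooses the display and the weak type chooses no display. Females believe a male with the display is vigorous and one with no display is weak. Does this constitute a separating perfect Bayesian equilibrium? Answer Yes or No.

Yes

Under these beliefs, the display earns mating payoff 37 and no display earns mating payoff 33.
vigorous: the display nets 37 − 3 = 34; no display nets 33. vigorous prefers the display.
weak: the display nets 37 − 17 = 20; no display nets 33. weak prefers no display.
Neither type deviates, so the separating profile is an equilibrium.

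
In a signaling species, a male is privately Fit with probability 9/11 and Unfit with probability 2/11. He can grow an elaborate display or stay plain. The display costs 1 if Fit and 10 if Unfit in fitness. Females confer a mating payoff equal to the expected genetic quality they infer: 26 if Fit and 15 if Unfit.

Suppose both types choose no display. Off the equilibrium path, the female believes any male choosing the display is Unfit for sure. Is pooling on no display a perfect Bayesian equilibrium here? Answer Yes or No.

Yes

On path, the female holds the prior and pays 9/11·26 + 2/11·15 = 24. Off path (the display), believing Unfit, it pays 15.
Fit: no display nets 24; the display nets 15 − 1 = 14. Fit stays.
Unfit: no display nets 24; the display nets 15 − 10 = 5. Unfit stays.
No type deviates, so pooling is sustained.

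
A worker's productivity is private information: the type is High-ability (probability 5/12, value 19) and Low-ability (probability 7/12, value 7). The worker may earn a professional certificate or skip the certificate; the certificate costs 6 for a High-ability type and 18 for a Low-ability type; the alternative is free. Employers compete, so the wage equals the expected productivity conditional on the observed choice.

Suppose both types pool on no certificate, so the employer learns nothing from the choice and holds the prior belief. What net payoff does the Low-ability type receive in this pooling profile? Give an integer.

12

Pooled wage = 5/12·19 + 7/12·7 = 12.
Low-ability pays no cost for no certificate, so net payoff = 12.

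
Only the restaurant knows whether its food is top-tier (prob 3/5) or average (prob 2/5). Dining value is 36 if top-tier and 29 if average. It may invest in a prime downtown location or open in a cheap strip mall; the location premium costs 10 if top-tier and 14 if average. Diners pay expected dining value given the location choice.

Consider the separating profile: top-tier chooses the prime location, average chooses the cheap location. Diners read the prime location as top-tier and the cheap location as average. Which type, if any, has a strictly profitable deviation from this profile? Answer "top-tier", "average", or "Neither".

top-tier

The prime location pays 36; the cheap location pays 29.
top-tier: assigned the prime location, nets 36 − 10 = 26; deviating to the cheap location nets 29.
average: assigned the cheap location, nets 29; deviating to the prime location nets 36 − 14 = 22.
The top-tier type gains 3 by deviating.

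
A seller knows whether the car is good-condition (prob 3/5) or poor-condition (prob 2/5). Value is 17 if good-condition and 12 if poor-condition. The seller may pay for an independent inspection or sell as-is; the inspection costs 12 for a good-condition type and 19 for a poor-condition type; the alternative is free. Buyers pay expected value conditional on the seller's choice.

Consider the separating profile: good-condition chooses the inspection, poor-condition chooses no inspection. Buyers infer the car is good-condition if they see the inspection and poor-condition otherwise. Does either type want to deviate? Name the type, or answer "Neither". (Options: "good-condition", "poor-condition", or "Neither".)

good-condition

The inspection pays 17; no inspection pays 12.
good-condition: assigned the inspection, nets 17 − 12 = 5; deviating to no inspection nets 12.
poor-condition: assigned no inspection, nets 12; deviating to the inspection nets 17 − 19 = -2.
The good-condition type gains 7 by deviating.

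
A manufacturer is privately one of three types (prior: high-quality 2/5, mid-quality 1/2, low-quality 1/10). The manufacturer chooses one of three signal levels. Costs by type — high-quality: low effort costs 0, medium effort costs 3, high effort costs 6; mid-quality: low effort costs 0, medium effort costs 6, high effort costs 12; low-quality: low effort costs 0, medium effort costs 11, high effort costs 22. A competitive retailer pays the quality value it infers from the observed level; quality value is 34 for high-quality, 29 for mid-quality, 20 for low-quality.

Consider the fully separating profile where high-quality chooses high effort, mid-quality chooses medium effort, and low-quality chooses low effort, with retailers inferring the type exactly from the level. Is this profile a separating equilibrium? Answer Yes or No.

Separating prices: high effort → 34, medium effort → 29, low effort → 20.
high-quality (assigned high effort): low effort: 20 − 0 = 20; medium effort: 29 − 3 = 26; high effort: 34 − 6 = 28. high-quality stays.
mid-quality (assigned medium effort): low effort: 20 − 0 = 20; medium effort: 29 − 6 = 23; high effort: 34 − 12 = 22. mid-quality stays.
low-quality (assigned low effort): low effort: 20 − 0 = 20; medium effort: 29 − 11 = 18; high effort: 34 − 22 = 12. low-quality stays.
Every type prefers its assigned level; separation holds.

Yes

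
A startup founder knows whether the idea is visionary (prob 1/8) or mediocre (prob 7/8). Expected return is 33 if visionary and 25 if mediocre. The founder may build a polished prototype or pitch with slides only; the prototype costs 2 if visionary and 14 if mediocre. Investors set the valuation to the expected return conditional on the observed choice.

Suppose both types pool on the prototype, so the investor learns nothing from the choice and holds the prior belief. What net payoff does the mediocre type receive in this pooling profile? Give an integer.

Pooled valuation = 1/8·33 + 7/8·25 = 26.
mediocre pays cost 14 for the prototype, so net payoff = 26 − 14 = 12.

12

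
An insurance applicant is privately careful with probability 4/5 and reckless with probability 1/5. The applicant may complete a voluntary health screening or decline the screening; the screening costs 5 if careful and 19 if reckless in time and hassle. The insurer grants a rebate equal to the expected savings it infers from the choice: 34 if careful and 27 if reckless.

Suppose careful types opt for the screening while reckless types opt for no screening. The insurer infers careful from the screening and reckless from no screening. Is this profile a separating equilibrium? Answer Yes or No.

Yes

Under these beliefs, the screening earns rebate 34 and no screening earns rebate 27.
careful: the screening nets 34 − 5 = 29; no screening nets 27. careful prefers the screening.
reckless: the screening nets 34 − 19 = 15; no screening nets 27. reckless prefers no screening.
Neither type deviates, so the separating profile is an equilibrium.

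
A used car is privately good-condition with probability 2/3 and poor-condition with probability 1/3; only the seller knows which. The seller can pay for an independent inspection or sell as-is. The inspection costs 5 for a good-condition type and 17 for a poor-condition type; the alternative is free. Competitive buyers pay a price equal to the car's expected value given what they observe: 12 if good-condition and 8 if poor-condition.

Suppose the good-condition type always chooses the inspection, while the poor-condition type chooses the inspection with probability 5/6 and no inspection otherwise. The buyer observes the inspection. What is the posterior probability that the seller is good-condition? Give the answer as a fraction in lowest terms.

P(the inspection) = (2/3)·1 + (1/3)·(5/6) = 17/18.
By Bayes' rule, P(good-condition | the inspection) = (2/3) / (17/18) = 12/17.

12/17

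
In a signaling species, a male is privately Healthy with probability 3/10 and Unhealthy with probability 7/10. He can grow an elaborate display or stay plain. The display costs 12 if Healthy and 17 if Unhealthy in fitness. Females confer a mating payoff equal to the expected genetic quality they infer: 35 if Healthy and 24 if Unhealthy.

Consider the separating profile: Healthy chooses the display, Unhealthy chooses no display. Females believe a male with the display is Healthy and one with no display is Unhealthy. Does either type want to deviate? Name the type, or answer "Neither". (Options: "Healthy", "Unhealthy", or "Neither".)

The display pays 35; no display pays 24.
Healthy: assigned the display, nets 35 − 12 = 23; deviating to no display nets 24.
Unhealthy: assigned no display, nets 24; deviating to the display nets 35 − 17 = 18.
The Healthy type gains 1 by deviating.

Healthy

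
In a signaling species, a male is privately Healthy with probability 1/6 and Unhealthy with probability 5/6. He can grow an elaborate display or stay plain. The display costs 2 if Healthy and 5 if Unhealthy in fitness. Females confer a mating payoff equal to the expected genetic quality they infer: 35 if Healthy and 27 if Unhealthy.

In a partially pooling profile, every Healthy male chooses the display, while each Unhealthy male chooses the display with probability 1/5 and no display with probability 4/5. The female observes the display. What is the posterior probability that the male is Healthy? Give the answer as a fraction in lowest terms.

P(the display) = (1/6)·1 + (5/6)·(1/5) = 1/3.
By Bayes' rule, P(Healthy | the display) = (1/6) / (1/3) = 1/2.

1/2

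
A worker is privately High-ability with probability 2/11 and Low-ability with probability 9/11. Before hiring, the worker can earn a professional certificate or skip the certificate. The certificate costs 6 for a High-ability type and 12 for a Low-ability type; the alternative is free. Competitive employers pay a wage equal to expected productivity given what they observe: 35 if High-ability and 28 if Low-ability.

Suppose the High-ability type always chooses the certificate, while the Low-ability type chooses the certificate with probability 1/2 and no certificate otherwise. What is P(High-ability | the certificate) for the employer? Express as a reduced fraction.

P(the certificate) = (2/11)·1 + (9/11)·(1/2) = 13/22.
By Bayes' rule, P(High-ability | the certificate) = (2/11) / (13/22) = 4/13.

4/13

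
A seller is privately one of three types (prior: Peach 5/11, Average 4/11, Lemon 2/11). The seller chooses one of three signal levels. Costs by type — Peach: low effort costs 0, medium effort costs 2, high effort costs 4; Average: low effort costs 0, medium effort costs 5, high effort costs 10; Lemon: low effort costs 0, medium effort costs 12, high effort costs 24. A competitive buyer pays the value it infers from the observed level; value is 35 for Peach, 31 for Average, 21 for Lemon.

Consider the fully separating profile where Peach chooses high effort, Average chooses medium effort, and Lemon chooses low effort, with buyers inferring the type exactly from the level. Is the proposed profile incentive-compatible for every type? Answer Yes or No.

Separating prices: high effort → 35, medium effort → 31, low effort → 21.
Peach (assigned high effort): low effort: 21 − 0 = 21; medium effort: 31 − 2 = 29; high effort: 35 − 4 = 31. Peach stays.
Average (assigned medium effort): low effort: 21 − 0 = 21; medium effort: 31 − 5 = 26; high effort: 35 − 10 = 25. Average stays.
Lemon (assigned low effort): low effort: 21 − 0 = 21; medium effort: 31 − 12 = 19; high effort: 35 − 24 = 11. Lemon stays.
Every type prefers its assigned level; separation holds.

Yes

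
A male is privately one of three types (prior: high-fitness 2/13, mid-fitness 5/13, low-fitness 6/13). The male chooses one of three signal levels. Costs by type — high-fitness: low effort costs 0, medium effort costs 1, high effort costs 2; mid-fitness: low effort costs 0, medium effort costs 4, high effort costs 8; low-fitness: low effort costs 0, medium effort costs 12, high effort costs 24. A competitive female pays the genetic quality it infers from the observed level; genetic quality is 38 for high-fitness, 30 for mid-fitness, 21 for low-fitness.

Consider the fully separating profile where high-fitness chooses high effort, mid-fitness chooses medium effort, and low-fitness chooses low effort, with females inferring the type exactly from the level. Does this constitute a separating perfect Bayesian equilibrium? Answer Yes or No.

No

Separating mating payoffs: high effort → 38, medium effort → 30, low effort → 21.
high-fitness (assigned high effort): low effort: 21 − 0 = 21; medium effort: 30 − 1 = 29; high effort: 38 − 2 = 36. high-fitness stays.
mid-fitness (assigned medium effort): low effort: 21 − 0 = 21; medium effort: 30 − 4 = 26; high effort: 38 − 8 = 30. mid-fitness prefers high effort.
low-fitness (assigned low effort): low effort: 21 − 0 = 21; medium effort: 30 − 12 = 18; high effort: 38 − 24 = 14. low-fitness stays.
At least one type deviates; the separating profile fails.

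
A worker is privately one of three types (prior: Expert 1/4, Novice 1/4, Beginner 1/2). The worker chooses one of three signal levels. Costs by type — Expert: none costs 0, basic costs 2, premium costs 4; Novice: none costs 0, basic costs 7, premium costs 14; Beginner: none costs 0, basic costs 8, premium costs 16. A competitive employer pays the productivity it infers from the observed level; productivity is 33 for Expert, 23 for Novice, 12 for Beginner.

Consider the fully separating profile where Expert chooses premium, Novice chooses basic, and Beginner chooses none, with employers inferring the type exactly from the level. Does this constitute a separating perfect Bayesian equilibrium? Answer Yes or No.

No

Separating wages: premium → 33, basic → 23, none → 12.
Expert (assigned premium): none: 12 − 0 = 12; basic: 23 − 2 = 21; premium: 33 − 4 = 29. Expert stays.
Novice (assigned basic): none: 12 − 0 = 12; basic: 23 − 7 = 16; premium: 33 − 14 = 19. Novice prefers premium.
Beginner (assigned none): none: 12 − 0 = 12; basic: 23 − 8 = 15; premium: 33 − 16 = 17. Beginner prefers premium.
At least one type deviates; the separating profile fails.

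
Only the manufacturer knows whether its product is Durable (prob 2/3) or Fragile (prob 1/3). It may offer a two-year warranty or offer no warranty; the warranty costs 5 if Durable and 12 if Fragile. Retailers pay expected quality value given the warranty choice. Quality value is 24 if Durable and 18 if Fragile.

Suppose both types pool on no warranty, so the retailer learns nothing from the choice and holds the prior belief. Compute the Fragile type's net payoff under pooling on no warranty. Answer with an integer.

Pooled price = 2/3·24 + 1/3·18 = 22.
Fragile pays no cost for no warranty, so net payoff = 22.

22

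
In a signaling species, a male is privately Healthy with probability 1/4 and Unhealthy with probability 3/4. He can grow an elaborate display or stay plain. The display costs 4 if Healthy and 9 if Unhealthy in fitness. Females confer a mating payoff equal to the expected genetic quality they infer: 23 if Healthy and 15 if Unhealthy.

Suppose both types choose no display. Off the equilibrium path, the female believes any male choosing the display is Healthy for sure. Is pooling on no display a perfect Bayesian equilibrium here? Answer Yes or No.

No

On path, the female holds the prior and pays 1/4·23 + 3/4·15 = 17. Off path (the display), believing Healthy, it pays 23.
Healthy: no display nets 17; the display nets 23 − 4 = 19. Healthy would deviate.
Unhealthy: no display nets 17; the display nets 23 − 9 = 14. Unhealthy stays.
A type deviates, so pooling fails.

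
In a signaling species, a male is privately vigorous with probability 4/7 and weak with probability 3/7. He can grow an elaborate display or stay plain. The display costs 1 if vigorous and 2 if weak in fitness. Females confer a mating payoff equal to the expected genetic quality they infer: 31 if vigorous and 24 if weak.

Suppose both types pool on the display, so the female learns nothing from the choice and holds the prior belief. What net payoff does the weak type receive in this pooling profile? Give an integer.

Pooled mating payoff = 4/7·31 + 3/7·24 = 28.
weak pays cost 2 for the display, so net payoff = 28 − 2 = 26.

26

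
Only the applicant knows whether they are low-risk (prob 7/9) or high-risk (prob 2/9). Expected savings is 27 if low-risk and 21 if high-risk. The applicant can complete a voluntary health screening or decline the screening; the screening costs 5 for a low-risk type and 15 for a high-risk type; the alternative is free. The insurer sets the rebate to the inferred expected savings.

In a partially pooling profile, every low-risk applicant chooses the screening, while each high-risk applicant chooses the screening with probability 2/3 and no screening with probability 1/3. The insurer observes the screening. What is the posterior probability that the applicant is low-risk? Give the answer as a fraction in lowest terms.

P(the screening) = (7/9)·1 + (2/9)·(2/3) = 25/27.
By Bayes' rule, P(low-risk | the screening) = (7/9) / (25/27) = 21/25.

21/25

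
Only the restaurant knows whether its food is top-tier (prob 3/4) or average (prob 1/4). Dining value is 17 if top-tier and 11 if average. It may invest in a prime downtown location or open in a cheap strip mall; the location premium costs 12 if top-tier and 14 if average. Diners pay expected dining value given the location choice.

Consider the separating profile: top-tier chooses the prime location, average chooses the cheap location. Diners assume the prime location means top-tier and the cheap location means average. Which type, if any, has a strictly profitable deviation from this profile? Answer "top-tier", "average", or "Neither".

The prime location pays 17; the cheap location pays 11.
top-tier: assigned the prime location, nets 17 − 12 = 5; deviating to the cheap location nets 11.
average: assigned the cheap location, nets 11; deviating to the prime location nets 17 − 14 = 3.
The top-tier type gains 6 by deviating.

top-tier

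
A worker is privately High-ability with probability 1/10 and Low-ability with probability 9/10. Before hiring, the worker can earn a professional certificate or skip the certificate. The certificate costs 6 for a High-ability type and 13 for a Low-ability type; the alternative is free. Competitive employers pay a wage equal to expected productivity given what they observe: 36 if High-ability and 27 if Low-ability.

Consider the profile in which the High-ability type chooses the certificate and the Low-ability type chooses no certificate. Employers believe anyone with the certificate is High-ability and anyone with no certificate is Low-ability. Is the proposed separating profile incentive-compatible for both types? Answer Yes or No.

Under these beliefs, the certificate earns wage 36 and no certificate earns wage 27.
High-ability: the certificate nets 36 − 6 = 30; no certificate nets 27. High-ability prefers the certificate.
Low-ability: the certificate nets 36 − 13 = 23; no certificate nets 27. Low-ability prefers no certificate.
Neither type deviates, so the separating profile is an equilibrium.

Yes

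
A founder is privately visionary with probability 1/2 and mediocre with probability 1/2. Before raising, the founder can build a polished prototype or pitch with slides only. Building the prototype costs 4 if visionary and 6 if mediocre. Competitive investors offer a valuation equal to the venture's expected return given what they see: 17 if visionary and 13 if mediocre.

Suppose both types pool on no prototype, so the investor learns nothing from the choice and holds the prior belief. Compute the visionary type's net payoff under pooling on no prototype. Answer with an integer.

Pooled valuation = 1/2·17 + 1/2·13 = 15.
visionary pays no cost for no prototype, so net payoff = 15.

15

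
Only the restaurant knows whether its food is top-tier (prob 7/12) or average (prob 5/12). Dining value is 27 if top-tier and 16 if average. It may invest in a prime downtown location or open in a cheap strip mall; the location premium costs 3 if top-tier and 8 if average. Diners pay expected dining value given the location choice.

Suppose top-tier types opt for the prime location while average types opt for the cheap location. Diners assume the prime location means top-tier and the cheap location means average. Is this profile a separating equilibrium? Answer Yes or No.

Under these beliefs, the prime location earns price premium 27 and the cheap location earns price premium 16.
top-tier: the prime location nets 27 − 3 = 24; the cheap location nets 16. top-tier prefers the prime location.
average: the prime location nets 27 − 8 = 19; the cheap location nets 16. average would deviate to the prime location.
average has a profitable deviation, so the profile is not an equilibrium.

No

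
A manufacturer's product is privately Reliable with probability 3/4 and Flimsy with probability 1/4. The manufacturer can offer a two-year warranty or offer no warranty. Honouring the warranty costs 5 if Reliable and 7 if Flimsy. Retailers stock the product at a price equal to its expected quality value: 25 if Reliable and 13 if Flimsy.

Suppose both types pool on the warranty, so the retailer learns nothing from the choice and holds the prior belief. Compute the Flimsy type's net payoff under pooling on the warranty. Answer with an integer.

15

Pooled price = 3/4·25 + 1/4·13 = 22.
Flimsy pays cost 7 for the warranty, so net payoff = 22 − 7 = 15.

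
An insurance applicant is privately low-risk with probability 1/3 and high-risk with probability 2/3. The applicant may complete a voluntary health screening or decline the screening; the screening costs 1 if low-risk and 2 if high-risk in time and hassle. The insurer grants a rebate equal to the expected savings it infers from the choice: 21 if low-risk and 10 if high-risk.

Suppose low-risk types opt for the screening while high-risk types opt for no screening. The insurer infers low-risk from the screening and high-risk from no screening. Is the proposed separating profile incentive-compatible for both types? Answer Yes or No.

Under these beliefs, the screening earns rebate 21 and no screening earns rebate 10.
low-risk: the screening nets 21 − 1 = 20; no screening nets 10. low-risk prefers the screening.
high-risk: the screening nets 21 − 2 = 19; no screening nets 10. high-risk would deviate to the screening.
high-risk has a profitable deviation, so the profile is not an equilibrium.

No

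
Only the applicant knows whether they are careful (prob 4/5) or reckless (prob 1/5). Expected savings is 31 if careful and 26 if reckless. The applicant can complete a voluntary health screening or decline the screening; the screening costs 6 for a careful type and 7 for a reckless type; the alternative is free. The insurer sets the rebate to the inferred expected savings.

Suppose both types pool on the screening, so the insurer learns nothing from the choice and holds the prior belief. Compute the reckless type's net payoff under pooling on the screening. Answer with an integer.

Pooled rebate = 4/5·31 + 1/5·26 = 30.
reckless pays cost 7 for the screening, so net payoff = 30 − 7 = 23.

23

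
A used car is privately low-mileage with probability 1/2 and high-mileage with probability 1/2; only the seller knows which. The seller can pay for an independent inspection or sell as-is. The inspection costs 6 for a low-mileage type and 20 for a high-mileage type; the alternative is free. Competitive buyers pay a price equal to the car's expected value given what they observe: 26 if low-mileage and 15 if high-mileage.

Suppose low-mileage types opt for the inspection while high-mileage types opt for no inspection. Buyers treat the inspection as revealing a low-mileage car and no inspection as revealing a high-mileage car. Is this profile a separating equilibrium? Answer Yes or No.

Yes

Under these beliefs, the inspection earns price 26 and no inspection earns price 15.
low-mileage: the inspection nets 26 − 6 = 20; no inspection nets 15. low-mileage prefers the inspection.
high-mileage: the inspection nets 26 − 20 = 6; no inspection nets 15. high-mileage prefers no inspection.
Neither type deviates, so the separating profile is an equilibrium.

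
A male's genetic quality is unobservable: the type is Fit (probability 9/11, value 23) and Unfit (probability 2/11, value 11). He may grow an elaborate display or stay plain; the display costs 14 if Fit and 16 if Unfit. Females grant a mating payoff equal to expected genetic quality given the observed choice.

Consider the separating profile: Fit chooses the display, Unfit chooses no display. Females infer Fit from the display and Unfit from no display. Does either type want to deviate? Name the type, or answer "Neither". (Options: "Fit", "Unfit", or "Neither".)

Fit

The display pays 23; no display pays 11.
Fit: assigned the display, nets 23 − 14 = 9; deviating to no display nets 11.
Unfit: assigned no display, nets 11; deviating to the display nets 23 − 16 = 7.
The Fit type gains 2 by deviating.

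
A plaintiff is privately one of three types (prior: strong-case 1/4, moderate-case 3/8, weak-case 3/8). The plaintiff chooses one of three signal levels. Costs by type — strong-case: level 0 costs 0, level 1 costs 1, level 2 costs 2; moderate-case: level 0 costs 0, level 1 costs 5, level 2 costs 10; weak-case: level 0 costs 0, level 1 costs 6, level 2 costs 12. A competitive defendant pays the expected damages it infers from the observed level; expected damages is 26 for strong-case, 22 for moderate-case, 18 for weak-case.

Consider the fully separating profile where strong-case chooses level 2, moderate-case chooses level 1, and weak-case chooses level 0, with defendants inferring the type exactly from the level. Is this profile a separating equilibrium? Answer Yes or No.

No

Separating settlements: level 2 → 26, level 1 → 22, level 0 → 18.
strong-case (assigned level 2): level 0: 18 − 0 = 18; level 1: 22 − 1 = 21; level 2: 26 − 2 = 24. strong-case stays.
moderate-case (assigned level 1): level 0: 18 − 0 = 18; level 1: 22 − 5 = 17; level 2: 26 − 10 = 16. moderate-case prefers level 0.
weak-case (assigned level 0): level 0: 18 − 0 = 18; level 1: 22 − 6 = 16; level 2: 26 − 12 = 14. weak-case stays.
At least one type deviates; the separating profile fails.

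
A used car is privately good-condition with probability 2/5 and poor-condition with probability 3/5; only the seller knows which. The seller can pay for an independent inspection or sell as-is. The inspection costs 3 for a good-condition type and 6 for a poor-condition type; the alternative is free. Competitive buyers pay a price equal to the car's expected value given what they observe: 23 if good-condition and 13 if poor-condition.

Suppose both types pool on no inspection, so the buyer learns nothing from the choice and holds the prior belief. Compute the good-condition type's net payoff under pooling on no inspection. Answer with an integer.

Pooled price = 2/5·23 + 3/5·13 = 17.
good-condition pays no cost for no inspection, so net payoff = 17.

17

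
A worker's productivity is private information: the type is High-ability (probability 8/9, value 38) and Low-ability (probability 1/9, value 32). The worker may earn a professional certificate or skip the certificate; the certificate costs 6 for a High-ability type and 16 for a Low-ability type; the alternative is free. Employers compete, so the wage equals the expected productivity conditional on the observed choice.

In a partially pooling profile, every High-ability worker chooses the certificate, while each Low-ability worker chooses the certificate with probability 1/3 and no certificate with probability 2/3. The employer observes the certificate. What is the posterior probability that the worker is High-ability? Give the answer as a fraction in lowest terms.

P(the certificate) = (8/9)·1 + (1/9)·(1/3) = 25/27.
By Bayes' rule, P(High-ability | the certificate) = (8/9) / (25/27) = 24/25.

24/25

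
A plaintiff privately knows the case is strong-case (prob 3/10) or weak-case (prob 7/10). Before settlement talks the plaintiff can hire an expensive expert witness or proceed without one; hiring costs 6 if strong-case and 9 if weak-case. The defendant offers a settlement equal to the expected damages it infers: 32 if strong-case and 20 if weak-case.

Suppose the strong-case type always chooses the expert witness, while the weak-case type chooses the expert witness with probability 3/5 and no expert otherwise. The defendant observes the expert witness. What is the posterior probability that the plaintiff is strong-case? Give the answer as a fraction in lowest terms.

P(the expert witness) = (3/10)·1 + (7/10)·(3/5) = 18/25.
By Bayes' rule, P(strong-case | the expert witness) = (3/10) / (18/25) = 5/12.

5/12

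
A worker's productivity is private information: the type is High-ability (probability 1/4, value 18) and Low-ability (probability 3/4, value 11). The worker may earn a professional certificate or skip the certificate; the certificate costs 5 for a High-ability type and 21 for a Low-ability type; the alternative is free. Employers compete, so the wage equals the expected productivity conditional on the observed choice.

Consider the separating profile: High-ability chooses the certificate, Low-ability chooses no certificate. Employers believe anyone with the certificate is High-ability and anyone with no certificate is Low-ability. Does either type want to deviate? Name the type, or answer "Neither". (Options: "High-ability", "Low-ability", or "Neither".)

The certificate pays 18; no certificate pays 11.
High-ability: assigned the certificate, nets 18 − 5 = 13; deviating to no certificate nets 11.
Low-ability: assigned no certificate, nets 11; deviating to the certificate nets 18 − 21 = -3.
Both types strictly prefer their assigned action; no profitable deviation.

Neither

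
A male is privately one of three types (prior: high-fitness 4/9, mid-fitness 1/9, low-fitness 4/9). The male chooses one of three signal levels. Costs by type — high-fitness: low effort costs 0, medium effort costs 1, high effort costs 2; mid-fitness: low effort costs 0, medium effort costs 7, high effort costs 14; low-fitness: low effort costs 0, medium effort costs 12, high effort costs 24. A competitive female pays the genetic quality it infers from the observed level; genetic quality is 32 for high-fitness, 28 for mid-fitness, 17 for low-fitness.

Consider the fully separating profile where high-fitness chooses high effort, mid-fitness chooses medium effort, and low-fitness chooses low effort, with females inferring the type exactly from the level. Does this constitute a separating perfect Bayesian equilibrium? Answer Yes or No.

Separating mating payoffs: high effort → 32, medium effort → 28, low effort → 17.
high-fitness (assigned high effort): low effort: 17 − 0 = 17; medium effort: 28 − 1 = 27; high effort: 32 − 2 = 30. high-fitness stays.
mid-fitness (assigned medium effort): low effort: 17 − 0 = 17; medium effort: 28 − 7 = 21; high effort: 32 − 14 = 18. mid-fitness stays.
low-fitness (assigned low effort): low effort: 17 − 0 = 17; medium effort: 28 − 12 = 16; high effort: 32 − 24 = 8. low-fitness stays.
Every type prefers its assigned level; separation holds.

Yes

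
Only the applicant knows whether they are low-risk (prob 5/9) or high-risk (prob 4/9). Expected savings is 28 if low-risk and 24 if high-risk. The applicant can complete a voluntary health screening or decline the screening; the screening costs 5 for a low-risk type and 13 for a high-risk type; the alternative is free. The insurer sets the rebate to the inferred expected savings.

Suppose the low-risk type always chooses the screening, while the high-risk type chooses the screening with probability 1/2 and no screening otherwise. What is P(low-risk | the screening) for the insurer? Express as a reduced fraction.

5/7

P(the screening) = (5/9)·1 + (4/9)·(1/2) = 7/9.
By Bayes' rule, P(low-risk | the screening) = (5/9) / (7/9) = 5/7.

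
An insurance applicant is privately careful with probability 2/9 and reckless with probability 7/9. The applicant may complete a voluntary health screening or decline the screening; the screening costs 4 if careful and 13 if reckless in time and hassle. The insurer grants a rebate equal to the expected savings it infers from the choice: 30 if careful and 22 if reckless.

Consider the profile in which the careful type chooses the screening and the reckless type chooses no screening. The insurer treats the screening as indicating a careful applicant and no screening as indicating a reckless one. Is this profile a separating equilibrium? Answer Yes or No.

Yes

Under these beliefs, the screening earns rebate 30 and no screening earns rebate 22.
careful: the screening nets 30 − 4 = 26; no screening nets 22. careful prefers the screening.
reckless: the screening nets 30 − 13 = 17; no screening nets 22. reckless prefers no screening.
Neither type deviates, so the separating profile is an equilibrium.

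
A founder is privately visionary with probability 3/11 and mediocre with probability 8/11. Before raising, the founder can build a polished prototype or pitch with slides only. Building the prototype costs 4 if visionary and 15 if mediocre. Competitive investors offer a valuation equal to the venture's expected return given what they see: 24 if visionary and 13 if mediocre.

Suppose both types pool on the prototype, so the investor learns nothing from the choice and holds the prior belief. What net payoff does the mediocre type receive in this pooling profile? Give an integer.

Pooled valuation = 3/11·24 + 8/11·13 = 16.
mediocre pays cost 15 for the prototype, so net payoff = 16 − 15 = 1.

1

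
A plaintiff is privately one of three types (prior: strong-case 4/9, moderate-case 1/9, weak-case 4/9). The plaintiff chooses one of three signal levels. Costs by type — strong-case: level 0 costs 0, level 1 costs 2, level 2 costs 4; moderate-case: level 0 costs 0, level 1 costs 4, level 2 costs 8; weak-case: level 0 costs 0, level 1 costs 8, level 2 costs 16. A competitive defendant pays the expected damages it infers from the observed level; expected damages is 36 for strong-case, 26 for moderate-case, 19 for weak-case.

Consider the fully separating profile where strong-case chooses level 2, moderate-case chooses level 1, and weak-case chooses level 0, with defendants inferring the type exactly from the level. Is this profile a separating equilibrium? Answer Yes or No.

No

Separating settlements: level 2 → 36, level 1 → 26, level 0 → 19.
strong-case (assigned level 2): level 0: 19 − 0 = 19; level 1: 26 − 2 = 24; level 2: 36 − 4 = 32. strong-case stays.
moderate-case (assigned level 1): level 0: 19 − 0 = 19; level 1: 26 − 4 = 22; level 2: 36 − 8 = 28. moderate-case prefers level 2.
weak-case (assigned level 0): level 0: 19 − 0 = 19; level 1: 26 − 8 = 18; level 2: 36 − 16 = 20. weak-case prefers level 2.
At least one type deviates; the separating profile fails.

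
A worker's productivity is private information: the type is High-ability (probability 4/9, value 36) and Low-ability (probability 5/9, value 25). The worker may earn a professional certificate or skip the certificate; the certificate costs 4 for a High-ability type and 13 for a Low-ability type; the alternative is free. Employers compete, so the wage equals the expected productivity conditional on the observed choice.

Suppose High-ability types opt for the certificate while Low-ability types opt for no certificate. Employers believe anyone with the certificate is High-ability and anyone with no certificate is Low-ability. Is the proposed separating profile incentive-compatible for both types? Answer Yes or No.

Yes

Under these beliefs, the certificate earns wage 36 and no certificate earns wage 25.
High-ability: the certificate nets 36 − 4 = 32; no certificate nets 25. High-ability prefers the certificate.
Low-ability: the certificate nets 36 − 13 = 23; no certificate nets 25. Low-ability prefers no certificate.
Neither type deviates, so the separating profile is an equilibrium.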